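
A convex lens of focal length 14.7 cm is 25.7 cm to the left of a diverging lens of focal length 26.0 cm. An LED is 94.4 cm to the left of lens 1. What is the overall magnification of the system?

m = -0.140

Lens 1: 1/d_i1 = 1/(14.7) − 1/(94.4) = 0.05743, so d_i1 = 17.41 cm; m₁ = −d_i1/d_o1 = -0.1844.
d_o2 = 25.7 − (17.41) = 8.290 cm.
f₂ = −26.0 cm (diverging).
Lens 2: 1/d_i2 = 1/(-26.0) − 1/(8.290) = -0.1591, so d_i2 = -6.286 cm; m₂ = −d_i2/d_o2 = +0.7582.
m = m₁·m₂ = (-0.1844)(+0.7582) = -0.140.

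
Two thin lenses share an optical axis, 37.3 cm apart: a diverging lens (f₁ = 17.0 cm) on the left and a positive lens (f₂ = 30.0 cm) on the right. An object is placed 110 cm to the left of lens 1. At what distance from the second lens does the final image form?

Lens 1 is diverging, so f₁ = −17.0 cm.
Lens 1: 1/d_i1 = 1/f₁ − 1/d_o1 = 1/(-17.0) − 1/(110) = -0.06791, so d_i1 = -14.72 cm.
The intermediate image is 14.72 cm to the left of lens 1 (virtual), which is 37.3 − (-14.72) = 52.02 cm to the left of lens 2, so d_o2 = +52.02 cm.
Lens 2: 1/d_i2 = 1/f₂ − 1/d_o2 = 1/(30.0) − 1/(52.02) = 0.01411, so d_i2 = 70.9 cm.
The final image is real, 70.9 cm to the right of lens 2 (overall magnification ≈ -0.18).

70.9 cm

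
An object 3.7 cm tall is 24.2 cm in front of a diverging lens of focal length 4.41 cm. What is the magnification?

m = +0.154

For a diverging lens, f = -4.41 cm.
1/d_i = 1/f − 1/d_o = 1/(-4.410) − 1/(24.2) = -0.2681, so d_i = -3.730 cm.
m = −d_i/d_o = −(-3.730)/(24.2) = +0.154.
The image is virtual, upright and reduced, on the same side as the object.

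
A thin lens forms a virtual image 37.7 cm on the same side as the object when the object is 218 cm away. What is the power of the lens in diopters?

Virtual image ⇒ d_i = −37.7 cm.
1/f = 1/d_o + 1/d_i = 1/(218) + 1/(-37.7) = -0.02194 cm⁻¹.
f = -45.58 cm = -0.4558 m, so P = 1/f = -2.19 D.

P = -2.19 D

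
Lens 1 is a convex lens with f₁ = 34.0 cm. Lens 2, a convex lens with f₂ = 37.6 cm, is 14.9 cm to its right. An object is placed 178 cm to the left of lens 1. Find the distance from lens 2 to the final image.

Lens 1: 1/d_i1 = 1/f₁ − 1/d_o1 = 1/(34.0) − 1/(178) = 0.02379, so d_i1 = 42.03 cm.
The intermediate image is 42.03 cm to the right of lens 1, which lies 27.13 cm to the right of lens 2 — a virtual object — so d_o2 = −27.13 cm.
Lens 2: 1/d_i2 = 1/f₂ − 1/d_o2 = 1/(37.6) − 1/(-27.13) = 0.06346, so d_i2 = 15.8 cm.
The final image is real, 15.8 cm to the right of lens 2 (overall magnification ≈ -0.14).

15.8 cm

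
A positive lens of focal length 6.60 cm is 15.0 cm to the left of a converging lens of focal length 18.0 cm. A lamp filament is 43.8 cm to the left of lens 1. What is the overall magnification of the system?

Lens 1: 1/d_i1 = 1/(6.60) − 1/(43.8) = 0.1287, so d_i1 = 7.771 cm; m₁ = −d_i1/d_o1 = -0.1774.
d_o2 = 15.0 − (7.771) = 7.229 cm.
Lens 2: 1/d_i2 = 1/(18.0) − 1/(7.229) = -0.08278, so d_i2 = -12.08 cm; m₂ = −d_i2/d_o2 = +1.671.
m = m₁·m₂ = (-0.1774)(+1.671) = -0.296.

m = -0.296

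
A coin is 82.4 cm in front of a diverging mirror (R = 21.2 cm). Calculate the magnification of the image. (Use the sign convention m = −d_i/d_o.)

f = R/2 = 21.2/2 = 10.60 cm; for a diverging mirror, f = -10.60 cm.
1/d_i = 1/f − 1/d_o = 1/(-10.60) − 1/(82.4) = -0.1065, so d_i = -9.392 cm.
m = −d_i/d_o = −(-9.392)/(82.4) = +0.114.
The image is virtual, upright and reduced, behind the mirror.

m = +0.114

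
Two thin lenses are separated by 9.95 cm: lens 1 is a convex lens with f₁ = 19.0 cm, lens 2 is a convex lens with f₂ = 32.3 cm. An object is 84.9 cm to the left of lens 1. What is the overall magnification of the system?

Lens 1: 1/d_i1 = 1/(19.0) − 1/(84.9) = 0.04085, so d_i1 = 24.48 cm; m₁ = −d_i1/d_o1 = -0.2883.
d_o2 = 9.95 − (24.48) = -14.53 cm (virtual object).
Lens 2: 1/d_i2 = 1/(32.3) − 1/(-14.53) = 0.09978, so d_i2 = 10.02 cm; m₂ = −d_i2/d_o2 = +0.6897.
m = m₁·m₂ = (-0.2883)(+0.6897) = -0.199.

m = -0.199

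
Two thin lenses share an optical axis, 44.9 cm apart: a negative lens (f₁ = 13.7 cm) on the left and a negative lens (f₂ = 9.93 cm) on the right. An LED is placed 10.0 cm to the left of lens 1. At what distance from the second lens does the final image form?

8.30 cm

Lens 1 is diverging, so f₁ = −13.7 cm.
Lens 1: 1/d_i1 = 1/f₁ − 1/d_o1 = 1/(-13.7) − 1/(10.0) = -0.1730, so d_i1 = -5.781 cm.
The intermediate image is 5.781 cm to the left of lens 1 (virtual), which is 44.9 − (-5.781) = 50.68 cm to the left of lens 2, so d_o2 = +50.68 cm.
Lens 2 is diverging, so f₂ = −9.93 cm.
Lens 2: 1/d_i2 = 1/f₂ − 1/d_o2 = 1/(-9.93) − 1/(50.68) = -0.1204, so d_i2 = -8.30 cm.
The final image is virtual, 8.30 cm to the left of lens 2 (overall magnification ≈ 0.095).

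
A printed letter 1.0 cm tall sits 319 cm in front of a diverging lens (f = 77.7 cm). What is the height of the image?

For a diverging lens, f = -77.7 cm.
1/d_i = 1/f − 1/d_o = 1/(-77.70) − 1/(319) = -0.01600, so d_i = -62.48 cm.
m = −d_i/d_o = +0.1959.
|h_i| = |m|·h_o = 0.1959 × 1.0 = 0.196 cm. The image is virtual, upright and reduced, on the same side as the object.

0.196 cm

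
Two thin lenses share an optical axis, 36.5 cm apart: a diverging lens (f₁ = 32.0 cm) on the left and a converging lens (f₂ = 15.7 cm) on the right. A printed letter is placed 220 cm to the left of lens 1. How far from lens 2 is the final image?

Lens 1 is diverging, so f₁ = −32.0 cm.
Lens 1: 1/d_i1 = 1/f₁ − 1/d_o1 = 1/(-32.0) − 1/(220) = -0.03580, so d_i1 = -27.94 cm.
The intermediate image is 27.94 cm to the left of lens 1 (virtual), which is 36.5 − (-27.94) = 64.44 cm to the left of lens 2, so d_o2 = +64.44 cm.
Lens 2: 1/d_i2 = 1/f₂ − 1/d_o2 = 1/(15.7) − 1/(64.44) = 0.04818, so d_i2 = 20.8 cm.
The final image is real, 20.8 cm to the right of lens 2 (overall magnification ≈ -0.041).

20.8 cm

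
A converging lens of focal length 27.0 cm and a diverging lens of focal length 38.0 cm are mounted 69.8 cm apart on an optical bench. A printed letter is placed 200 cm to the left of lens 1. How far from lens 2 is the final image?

Lens 1: 1/d_i1 = 1/f₁ − 1/d_o1 = 1/(27.0) − 1/(200) = 0.03204, so d_i1 = 31.21 cm.
The intermediate image is 31.21 cm to the right of lens 1, which is 69.8 − (31.21) = 38.59 cm to the left of lens 2, so d_o2 = +38.59 cm.
Lens 2 is diverging, so f₂ = −38.0 cm.
Lens 2: 1/d_i2 = 1/f₂ − 1/d_o2 = 1/(-38.0) − 1/(38.59) = -0.05223, so d_i2 = -19.1 cm.
The final image is virtual, 19.1 cm to the left of lens 2 (overall magnification ≈ -0.077).

19.1 cm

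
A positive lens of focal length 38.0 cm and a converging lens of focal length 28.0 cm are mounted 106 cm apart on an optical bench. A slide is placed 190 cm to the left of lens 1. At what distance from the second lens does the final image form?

53.7 cm

Lens 1: 1/d_i1 = 1/f₁ − 1/d_o1 = 1/(38.0) − 1/(190) = 0.02105, so d_i1 = 47.50 cm.
The intermediate image is 47.50 cm to the right of lens 1, which is 106 − (47.50) = 58.50 cm to the left of lens 2, so d_o2 = +58.50 cm.
Lens 2: 1/d_i2 = 1/f₂ − 1/d_o2 = 1/(28.0) − 1/(58.50) = 0.01862, so d_i2 = 53.7 cm.
The final image is real, 53.7 cm to the right of lens 2 (overall magnification ≈ 0.23).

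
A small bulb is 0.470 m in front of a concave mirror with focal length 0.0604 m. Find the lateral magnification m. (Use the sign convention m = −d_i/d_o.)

1/d_i = 1/f − 1/d_o = 1/(0.06040) − 1/(0.470) = 14.43, so d_i = 0.06931 m.
m = −d_i/d_o = −(0.06931)/(0.470) = -0.147.
The image is real, inverted and reduced, in front of the mirror.

m = -0.147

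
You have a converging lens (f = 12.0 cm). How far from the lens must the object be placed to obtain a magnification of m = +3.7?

m = −d_i/d_o ⇒ d_i = −m·d_o.
1/f = 1/d_o + 1/d_i = 1/d_o − 1/(m·d_o) = (1 − 1/m)/d_o, so d_o = f(1 − 1/m) = (12.00)(1 − 1/(+3.7)) = 8.76 cm.

8.76 cm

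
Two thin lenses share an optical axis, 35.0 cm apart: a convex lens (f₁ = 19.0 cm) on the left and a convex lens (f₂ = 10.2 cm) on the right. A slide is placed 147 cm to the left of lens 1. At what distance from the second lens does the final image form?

45.1 cm

Lens 1: 1/d_i1 = 1/f₁ − 1/d_o1 = 1/(19.0) − 1/(147) = 0.04583, so d_i1 = 21.82 cm.
The intermediate image is 21.82 cm to the right of lens 1, which is 35.0 − (21.82) = 13.18 cm to the left of lens 2, so d_o2 = +13.18 cm.
Lens 2: 1/d_i2 = 1/f₂ − 1/d_o2 = 1/(10.2) − 1/(13.18) = 0.02217, so d_i2 = 45.1 cm.
The final image is real, 45.1 cm to the right of lens 2 (overall magnification ≈ 0.51).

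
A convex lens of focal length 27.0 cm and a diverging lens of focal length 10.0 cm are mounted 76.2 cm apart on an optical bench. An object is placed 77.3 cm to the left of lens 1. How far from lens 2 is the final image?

Lens 1: 1/d_i1 = 1/f₁ − 1/d_o1 = 1/(27.0) − 1/(77.3) = 0.02410, so d_i1 = 41.49 cm.
The intermediate image is 41.49 cm to the right of lens 1, which is 76.2 − (41.49) = 34.71 cm to the left of lens 2, so d_o2 = +34.71 cm.
Lens 2 is diverging, so f₂ = −10.0 cm.
Lens 2: 1/d_i2 = 1/f₂ − 1/d_o2 = 1/(-10.0) − 1/(34.71) = -0.1288, so d_i2 = -7.76 cm.
The final image is virtual, 7.76 cm to the left of lens 2 (overall magnification ≈ -0.12).

7.76 cm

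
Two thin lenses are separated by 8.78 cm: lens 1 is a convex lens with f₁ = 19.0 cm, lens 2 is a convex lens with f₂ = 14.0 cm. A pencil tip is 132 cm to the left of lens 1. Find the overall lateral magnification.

Lens 1: 1/d_i1 = 1/(19.0) − 1/(132) = 0.04506, so d_i1 = 22.19 cm; m₁ = −d_i1/d_o1 = -0.1681.
d_o2 = 8.78 − (22.19) = -13.41 cm (virtual object).
Lens 2: 1/d_i2 = 1/(14.0) − 1/(-13.41) = 0.1460, so d_i2 = 6.849 cm; m₂ = −d_i2/d_o2 = +0.5108.
m = m₁·m₂ = (-0.1681)(+0.5108) = -0.0859.

m = -0.0859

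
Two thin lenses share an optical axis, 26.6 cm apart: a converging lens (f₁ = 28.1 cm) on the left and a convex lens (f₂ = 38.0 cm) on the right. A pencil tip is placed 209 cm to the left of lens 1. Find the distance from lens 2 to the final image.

Lens 1: 1/d_i1 = 1/f₁ − 1/d_o1 = 1/(28.1) − 1/(209) = 0.03080, so d_i1 = 32.46 cm.
The intermediate image is 32.46 cm to the right of lens 1, which lies 5.860 cm to the right of lens 2 — a virtual object — so d_o2 = −5.860 cm.
Lens 2: 1/d_i2 = 1/f₂ − 1/d_o2 = 1/(38.0) − 1/(-5.860) = 0.1970, so d_i2 = 5.08 cm.
The final image is real, 5.08 cm to the right of lens 2 (overall magnification ≈ -0.13).

5.08 cm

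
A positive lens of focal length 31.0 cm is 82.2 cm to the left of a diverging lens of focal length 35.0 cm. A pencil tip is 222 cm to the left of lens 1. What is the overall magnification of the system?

m = -0.0700

Lens 1: 1/d_i1 = 1/(31.0) − 1/(222) = 0.02775, so d_i1 = 36.03 cm; m₁ = −d_i1/d_o1 = -0.1623.
d_o2 = 82.2 − (36.03) = 46.17 cm.
f₂ = −35.0 cm (diverging).
Lens 2: 1/d_i2 = 1/(-35.0) − 1/(46.17) = -0.05023, so d_i2 = -19.91 cm; m₂ = −d_i2/d_o2 = +0.4312.
m = m₁·m₂ = (-0.1623)(+0.4312) = -0.0700.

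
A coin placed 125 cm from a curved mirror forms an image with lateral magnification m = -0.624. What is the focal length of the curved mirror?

m = −d_i/d_o ⇒ d_i = −m·d_o = −(-0.624)·(125) = 78.00 cm.
1/f = 1/d_o + 1/d_i = 1/(125) + 1/(78.00) = 0.02082, so f = 48.0 cm.
Since f is positive, the curved mirror is concave.

f = 48.0 cm (concave)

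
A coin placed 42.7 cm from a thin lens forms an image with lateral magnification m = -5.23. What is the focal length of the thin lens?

m = −d_i/d_o ⇒ d_i = −m·d_o = −(-5.23)·(42.7) = 223.3 cm.
1/f = 1/d_o + 1/d_i = 1/(42.7) + 1/(223.3) = 0.02790, so f = 35.8 cm.
Since f is positive, the thin lens is converging.

f = 35.8 cm (converging)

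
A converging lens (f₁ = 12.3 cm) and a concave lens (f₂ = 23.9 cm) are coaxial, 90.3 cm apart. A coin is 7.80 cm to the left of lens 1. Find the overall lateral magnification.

m = +0.482

Lens 1: 1/d_i1 = 1/(12.3) − 1/(7.80) = -0.04690, so d_i1 = -21.32 cm; m₁ = −d_i1/d_o1 = +2.733.
d_o2 = 90.3 − (-21.32) = 111.6 cm.
f₂ = −23.9 cm (diverging).
Lens 2: 1/d_i2 = 1/(-23.9) − 1/(111.6) = -0.05080, so d_i2 = -19.68 cm; m₂ = −d_i2/d_o2 = +0.1764.
m = m₁·m₂ = (+2.733)(+0.1764) = +0.482.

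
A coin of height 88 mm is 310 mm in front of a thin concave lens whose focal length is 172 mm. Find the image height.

For a concave lens, f = -172 mm.
1/d_i = 1/f − 1/d_o = 1/(-172.0) − 1/(310) = -0.009040, so d_i = -110.6 mm.
m = −d_i/d_o = +0.3568.
|h_i| = |m|·h_o = 0.3568 × 88 = 31.4 mm. The image is virtual, upright and reduced, on the same side as the object.

31.4 mm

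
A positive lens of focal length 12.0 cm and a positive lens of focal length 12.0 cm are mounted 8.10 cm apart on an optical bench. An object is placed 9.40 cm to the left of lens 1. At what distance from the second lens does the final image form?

15.6 cm

Lens 1: 1/d_i1 = 1/f₁ − 1/d_o1 = 1/(12.0) − 1/(9.40) = -0.02305, so d_i1 = -43.38 cm.
The intermediate image is 43.38 cm to the left of lens 1 (virtual), which is 8.10 − (-43.38) = 51.48 cm to the left of lens 2, so d_o2 = +51.48 cm.
Lens 2: 1/d_i2 = 1/f₂ − 1/d_o2 = 1/(12.0) − 1/(51.48) = 0.06391, so d_i2 = 15.6 cm.
The final image is real, 15.6 cm to the right of lens 2 (overall magnification ≈ -1.4).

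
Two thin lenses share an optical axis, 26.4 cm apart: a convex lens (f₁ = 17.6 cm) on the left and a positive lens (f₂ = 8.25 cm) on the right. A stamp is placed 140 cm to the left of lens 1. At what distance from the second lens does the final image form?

26.1 cm

Lens 1: 1/d_i1 = 1/f₁ − 1/d_o1 = 1/(17.6) − 1/(140) = 0.04968, so d_i1 = 20.13 cm.
The intermediate image is 20.13 cm to the right of lens 1, which is 26.4 − (20.13) = 6.270 cm to the left of lens 2, so d_o2 = +6.270 cm.
Lens 2: 1/d_i2 = 1/f₂ − 1/d_o2 = 1/(8.25) − 1/(6.270) = -0.03828, so d_i2 = -26.1 cm.
The final image is virtual, 26.1 cm to the left of lens 2 (overall magnification ≈ -0.60).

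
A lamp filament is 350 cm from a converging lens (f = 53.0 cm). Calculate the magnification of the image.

1/d_i = 1/f − 1/d_o = 1/(53.00) − 1/(350) = 0.01601, so d_i = 62.46 cm.
m = −d_i/d_o = −(62.46)/(350) = -0.178.
The image is real, inverted and reduced, on the far side of the lens.

m = -0.178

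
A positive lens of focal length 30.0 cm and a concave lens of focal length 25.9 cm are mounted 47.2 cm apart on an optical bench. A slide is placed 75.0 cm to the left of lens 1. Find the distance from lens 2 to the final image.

Lens 1: 1/d_i1 = 1/f₁ − 1/d_o1 = 1/(30.0) − 1/(75.0) = 0.02000, so d_i1 = 50.00 cm.
The intermediate image is 50.00 cm to the right of lens 1, which lies 2.800 cm to the right of lens 2 — a virtual object — so d_o2 = −2.800 cm.
Lens 2 is diverging, so f₂ = −25.9 cm.
Lens 2: 1/d_i2 = 1/f₂ − 1/d_o2 = 1/(-25.9) − 1/(-2.800) = 0.3185, so d_i2 = 3.14 cm.
The final image is real, 3.14 cm to the right of lens 2 (overall magnification ≈ -0.75).

3.14 cm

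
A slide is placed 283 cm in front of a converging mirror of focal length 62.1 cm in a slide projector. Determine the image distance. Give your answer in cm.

79.6 cm

Mirror equation: 1/v = 1/f − 1/u = 1/(62.10) − 1/(283) = 0.01610 − 0.003534 = 0.01257, so v = 79.6 cm.
The image is real, inverted and reduced, in front of the mirror.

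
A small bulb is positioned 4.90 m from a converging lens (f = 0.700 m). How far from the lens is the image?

Thin-lens equation: 1/s_i = 1/f − 1/s_o = 1/(0.7000) − 1/(4.90) = 1.429 − 0.2041 = 1.224, so s_i = 0.817 m.
The image is real, inverted and reduced, on the far side of the lens.

0.817 m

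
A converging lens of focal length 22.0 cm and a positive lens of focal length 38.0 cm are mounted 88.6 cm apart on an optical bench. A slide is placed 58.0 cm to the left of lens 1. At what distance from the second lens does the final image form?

Lens 1: 1/d_i1 = 1/f₁ − 1/d_o1 = 1/(22.0) − 1/(58.0) = 0.02821, so d_i1 = 35.44 cm.
The intermediate image is 35.44 cm to the right of lens 1, which is 88.6 − (35.44) = 53.16 cm to the left of lens 2, so d_o2 = +53.16 cm.
Lens 2: 1/d_i2 = 1/f₂ − 1/d_o2 = 1/(38.0) − 1/(53.16) = 0.007505, so d_i2 = 133 cm.
The final image is real, 133 cm to the right of lens 2 (overall magnification ≈ 1.5).

133 cm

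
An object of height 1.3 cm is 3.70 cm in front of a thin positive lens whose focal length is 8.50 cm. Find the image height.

1/d_i = 1/f − 1/d_o = 1/(8.500) − 1/(3.70) = -0.1526, so d_i = -6.552 cm.
m = −d_i/d_o = +1.771.
|h_i| = |m|·h_o = 1.771 × 1.3 = 2.30 cm. The image is virtual, upright and enlarged, on the same side as the object.

2.30 cm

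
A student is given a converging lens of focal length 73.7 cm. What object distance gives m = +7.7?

m = −d_i/d_o ⇒ d_i = −m·d_o.
1/f = 1/d_o + 1/d_i = 1/d_o − 1/(m·d_o) = (1 − 1/m)/d_o, so d_o = f(1 − 1/m) = (73.70)(1 − 1/(+7.7)) = 64.1 cm.

64.1 cm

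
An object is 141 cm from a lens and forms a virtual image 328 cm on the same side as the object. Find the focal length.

Virtual image ⇒ d_i = −328 cm.
1/f = 1/d_o + 1/d_i = 1/(141) + 1/(-328) = 0.004043, so f = 247 cm.
Since f is positive, the lens is converging.

f = 247 cm (converging)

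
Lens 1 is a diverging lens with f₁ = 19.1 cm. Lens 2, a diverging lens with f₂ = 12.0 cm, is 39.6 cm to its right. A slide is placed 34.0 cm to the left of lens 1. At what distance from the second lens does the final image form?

Lens 1 is diverging, so f₁ = −19.1 cm.
Lens 1: 1/d_i1 = 1/f₁ − 1/d_o1 = 1/(-19.1) − 1/(34.0) = -0.08177, so d_i1 = -12.23 cm.
The intermediate image is 12.23 cm to the left of lens 1 (virtual), which is 39.6 − (-12.23) = 51.83 cm to the left of lens 2, so d_o2 = +51.83 cm.
Lens 2 is diverging, so f₂ = −12.0 cm.
Lens 2: 1/d_i2 = 1/f₂ − 1/d_o2 = 1/(-12.0) − 1/(51.83) = -0.1026, so d_i2 = -9.74 cm.
The final image is virtual, 9.74 cm to the left of lens 2 (overall magnification ≈ 0.068).

9.74 cm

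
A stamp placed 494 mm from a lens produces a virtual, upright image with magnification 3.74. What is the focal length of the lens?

f = 674 mm (converging)

m = −d_i/d_o ⇒ d_i = −m·d_o = −(+3.74)·(494) = -1848 mm.
1/f = 1/d_o + 1/d_i = 1/(494) + 1/(-1848) = 0.001483, so f = 674 mm.
Since f is positive, the lens is converging.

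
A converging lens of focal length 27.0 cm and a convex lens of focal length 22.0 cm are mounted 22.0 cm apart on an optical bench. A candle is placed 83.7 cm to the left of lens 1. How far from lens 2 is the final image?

Lens 1: 1/d_i1 = 1/f₁ − 1/d_o1 = 1/(27.0) − 1/(83.7) = 0.02509, so d_i1 = 39.86 cm.
The intermediate image is 39.86 cm to the right of lens 1, which lies 17.86 cm to the right of lens 2 — a virtual object — so d_o2 = −17.86 cm.
Lens 2: 1/d_i2 = 1/f₂ − 1/d_o2 = 1/(22.0) − 1/(-17.86) = 0.1014, so d_i2 = 9.86 cm.
The final image is real, 9.86 cm to the right of lens 2 (overall magnification ≈ -0.26).

9.86 cm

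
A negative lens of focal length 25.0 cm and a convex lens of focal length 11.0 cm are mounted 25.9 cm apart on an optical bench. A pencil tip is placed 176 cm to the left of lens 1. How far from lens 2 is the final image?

14.3 cm

Lens 1 is diverging, so f₁ = −25.0 cm.
Lens 1: 1/d_i1 = 1/f₁ − 1/d_o1 = 1/(-25.0) − 1/(176) = -0.04568, so d_i1 = -21.89 cm.
The intermediate image is 21.89 cm to the left of lens 1 (virtual), which is 25.9 − (-21.89) = 47.79 cm to the left of lens 2, so d_o2 = +47.79 cm.
Lens 2: 1/d_i2 = 1/f₂ − 1/d_o2 = 1/(11.0) − 1/(47.79) = 0.06998, so d_i2 = 14.3 cm.
The final image is real, 14.3 cm to the right of lens 2 (overall magnification ≈ -0.037).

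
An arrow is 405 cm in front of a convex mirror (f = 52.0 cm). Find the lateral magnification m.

For a convex mirror, f = -52.0 cm.
1/d_i = 1/f − 1/d_o = 1/(-52.00) − 1/(405) = -0.02170, so d_i = -46.08 cm.
m = −d_i/d_o = −(-46.08)/(405) = +0.114.
The image is virtual, upright and reduced, behind the mirror.

m = +0.114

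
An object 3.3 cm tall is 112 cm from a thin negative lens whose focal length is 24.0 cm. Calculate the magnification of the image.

m = +0.176

For a negative lens, f = -24.0 cm.
1/d_i = 1/f − 1/d_o = 1/(-24.00) − 1/(112) = -0.05060, so d_i = -19.76 cm.
m = −d_i/d_o = −(-19.76)/(112) = +0.176.
The image is virtual, upright and reduced, on the same side as the object.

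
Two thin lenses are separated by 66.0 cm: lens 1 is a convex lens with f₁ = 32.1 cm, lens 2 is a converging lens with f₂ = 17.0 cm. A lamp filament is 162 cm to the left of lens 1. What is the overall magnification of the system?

m = +0.468

Lens 1: 1/d_i1 = 1/(32.1) − 1/(162) = 0.02498, so d_i1 = 40.03 cm; m₁ = −d_i1/d_o1 = -0.2471.
d_o2 = 66.0 − (40.03) = 25.97 cm.
Lens 2: 1/d_i2 = 1/(17.0) − 1/(25.97) = 0.02032, so d_i2 = 49.22 cm; m₂ = −d_i2/d_o2 = -1.895.
m = m₁·m₂ = (-0.2471)(-1.895) = +0.468.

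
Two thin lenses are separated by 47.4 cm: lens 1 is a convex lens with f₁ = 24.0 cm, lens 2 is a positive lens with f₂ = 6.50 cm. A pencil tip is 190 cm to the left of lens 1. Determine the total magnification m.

Lens 1: 1/d_i1 = 1/(24.0) − 1/(190) = 0.03640, so d_i1 = 27.47 cm; m₁ = −d_i1/d_o1 = -0.1446.
d_o2 = 47.4 − (27.47) = 19.93 cm.
Lens 2: 1/d_i2 = 1/(6.50) − 1/(19.93) = 0.1037, so d_i2 = 9.646 cm; m₂ = −d_i2/d_o2 = -0.4840.
m = m₁·m₂ = (-0.1446)(-0.4840) = +0.0700.

m = +0.0700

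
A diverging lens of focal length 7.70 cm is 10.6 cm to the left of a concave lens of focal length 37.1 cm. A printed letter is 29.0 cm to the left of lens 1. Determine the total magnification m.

f₁ = −7.70 cm (diverging).
Lens 1: 1/d_i1 = 1/(-7.70) − 1/(29.0) = -0.1644, so d_i1 = -6.084 cm; m₁ = −d_i1/d_o1 = +0.2098.
d_o2 = 10.6 − (-6.084) = 16.68 cm.
f₂ = −37.1 cm (diverging).
Lens 2: 1/d_i2 = 1/(-37.1) − 1/(16.68) = -0.08691, so d_i2 = -11.51 cm; m₂ = −d_i2/d_o2 = +0.6898.
m = m₁·m₂ = (+0.2098)(+0.6898) = +0.145.

m = +0.145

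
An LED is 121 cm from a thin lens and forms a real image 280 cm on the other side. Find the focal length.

f = 84.5 cm (converging)

Real image ⇒ d_i = +280 cm.
1/f = 1/d_o + 1/d_i = 1/(121) + 1/(280) = 0.01184, so f = 84.5 cm.
Since f is positive, the thin lens is converging.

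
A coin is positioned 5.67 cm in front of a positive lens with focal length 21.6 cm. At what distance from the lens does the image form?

7.69 cm

Lens equation: 1/q = 1/f − 1/p = 1/(21.60) − 1/(5.67) = 0.04630 − 0.1764 = -0.1301, so q = -7.69 cm.
The image is virtual, upright and enlarged, on the same side as the object.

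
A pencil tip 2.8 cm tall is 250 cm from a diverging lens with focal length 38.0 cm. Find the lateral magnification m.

m = +0.132

For a diverging lens, f = -38.0 cm.
1/d_i = 1/f − 1/d_o = 1/(-38.00) − 1/(250) = -0.03032, so d_i = -32.99 cm.
m = −d_i/d_o = −(-32.99)/(250) = +0.132.
The image is virtual, upright and reduced, on the same side as the object.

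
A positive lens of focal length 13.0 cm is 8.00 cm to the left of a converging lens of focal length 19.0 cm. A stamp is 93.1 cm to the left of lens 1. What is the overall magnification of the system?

m = -0.118

Lens 1: 1/d_i1 = 1/(13.0) − 1/(93.1) = 0.06618, so d_i1 = 15.11 cm; m₁ = −d_i1/d_o1 = -0.1623.
d_o2 = 8.00 − (15.11) = -7.110 cm (virtual object).
Lens 2: 1/d_i2 = 1/(19.0) − 1/(-7.110) = 0.1933, so d_i2 = 5.174 cm; m₂ = −d_i2/d_o2 = +0.7277.
m = m₁·m₂ = (-0.1623)(+0.7277) = -0.118.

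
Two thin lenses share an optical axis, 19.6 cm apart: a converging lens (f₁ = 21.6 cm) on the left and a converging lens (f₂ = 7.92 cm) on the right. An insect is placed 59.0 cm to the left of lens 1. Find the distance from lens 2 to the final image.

5.12 cm

Lens 1: 1/d_i1 = 1/f₁ − 1/d_o1 = 1/(21.6) − 1/(59.0) = 0.02935, so d_i1 = 34.07 cm.
The intermediate image is 34.07 cm to the right of lens 1, which lies 14.47 cm to the right of lens 2 — a virtual object — so d_o2 = −14.47 cm.
Lens 2: 1/d_i2 = 1/f₂ − 1/d_o2 = 1/(7.92) − 1/(-14.47) = 0.1954, so d_i2 = 5.12 cm.
The final image is real, 5.12 cm to the right of lens 2 (overall magnification ≈ -0.20).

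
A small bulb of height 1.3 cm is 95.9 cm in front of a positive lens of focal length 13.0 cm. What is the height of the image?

0.204 cm

1/d_i = 1/f − 1/d_o = 1/(13.00) − 1/(95.9) = 0.06650, so d_i = 15.04 cm.
m = −d_i/d_o = -0.1568.
|h_i| = |m|·h_o = 0.1568 × 1.3 = 0.204 cm. The image is real, inverted and reduced, on the far side of the lens.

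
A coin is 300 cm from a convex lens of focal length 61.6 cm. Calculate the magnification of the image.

m = -0.258

1/d_i = 1/f − 1/d_o = 1/(61.60) − 1/(300) = 0.01290, so d_i = 77.52 cm.
m = −d_i/d_o = −(77.52)/(300) = -0.258.
The image is real, inverted and reduced, on the far side of the lens.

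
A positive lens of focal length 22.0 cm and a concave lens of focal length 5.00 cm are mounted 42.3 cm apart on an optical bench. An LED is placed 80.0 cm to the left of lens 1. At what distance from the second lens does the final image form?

3.53 cm

Lens 1: 1/d_i1 = 1/f₁ − 1/d_o1 = 1/(22.0) − 1/(80.0) = 0.03295, so d_i1 = 30.34 cm.
The intermediate image is 30.34 cm to the right of lens 1, which is 42.3 − (30.34) = 11.96 cm to the left of lens 2, so d_o2 = +11.96 cm.
Lens 2 is diverging, so f₂ = −5.00 cm.
Lens 2: 1/d_i2 = 1/f₂ − 1/d_o2 = 1/(-5.00) − 1/(11.96) = -0.2836, so d_i2 = -3.53 cm.
The final image is virtual, 3.53 cm to the left of lens 2 (overall magnification ≈ -0.11).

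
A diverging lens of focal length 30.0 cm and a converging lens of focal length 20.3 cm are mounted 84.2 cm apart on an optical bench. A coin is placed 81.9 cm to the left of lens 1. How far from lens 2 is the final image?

Lens 1 is diverging, so f₁ = −30.0 cm.
Lens 1: 1/d_i1 = 1/f₁ − 1/d_o1 = 1/(-30.0) − 1/(81.9) = -0.04554, so d_i1 = -21.96 cm.
The intermediate image is 21.96 cm to the left of lens 1 (virtual), which is 84.2 − (-21.96) = 106.2 cm to the left of lens 2, so d_o2 = +106.2 cm.
Lens 2: 1/d_i2 = 1/f₂ − 1/d_o2 = 1/(20.3) − 1/(106.2) = 0.03984, so d_i2 = 25.1 cm.
The final image is real, 25.1 cm to the right of lens 2 (overall magnification ≈ -0.063).

25.1 cm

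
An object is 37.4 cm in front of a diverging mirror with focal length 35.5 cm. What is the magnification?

m = +0.487

For a diverging mirror, f = -35.5 cm.
1/d_i = 1/f − 1/d_o = 1/(-35.50) − 1/(37.4) = -0.05491, so d_i = -18.21 cm.
m = −d_i/d_o = −(-18.21)/(37.4) = +0.487.
The image is virtual, upright and reduced, behind the mirror.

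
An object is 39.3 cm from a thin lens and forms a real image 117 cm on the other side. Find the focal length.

Real image ⇒ d_i = +117 cm.
1/f = 1/d_o + 1/d_i = 1/(39.3) + 1/(117) = 0.03399, so f = 29.4 cm.
Since f is positive, the thin lens is converging.

f = 29.4 cm (converging)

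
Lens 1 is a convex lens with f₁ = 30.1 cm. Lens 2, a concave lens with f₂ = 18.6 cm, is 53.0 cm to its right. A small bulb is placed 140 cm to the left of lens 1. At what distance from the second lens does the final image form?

8.20 cm

Lens 1: 1/d_i1 = 1/f₁ − 1/d_o1 = 1/(30.1) − 1/(140) = 0.02608, so d_i1 = 38.34 cm.
The intermediate image is 38.34 cm to the right of lens 1, which is 53.0 − (38.34) = 14.66 cm to the left of lens 2, so d_o2 = +14.66 cm.
Lens 2 is diverging, so f₂ = −18.6 cm.
Lens 2: 1/d_i2 = 1/f₂ − 1/d_o2 = 1/(-18.6) − 1/(14.66) = -0.1220, so d_i2 = -8.20 cm.
The final image is virtual, 8.20 cm to the left of lens 2 (overall magnification ≈ -0.15).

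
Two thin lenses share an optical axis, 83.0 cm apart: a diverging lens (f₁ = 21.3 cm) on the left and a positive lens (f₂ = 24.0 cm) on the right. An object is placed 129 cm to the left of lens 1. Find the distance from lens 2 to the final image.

31.5 cm

Lens 1 is diverging, so f₁ = −21.3 cm.
Lens 1: 1/d_i1 = 1/f₁ − 1/d_o1 = 1/(-21.3) − 1/(129) = -0.05470, so d_i1 = -18.28 cm.
The intermediate image is 18.28 cm to the left of lens 1 (virtual), which is 83.0 − (-18.28) = 101.3 cm to the left of lens 2, so d_o2 = +101.3 cm.
Lens 2: 1/d_i2 = 1/f₂ − 1/d_o2 = 1/(24.0) − 1/(101.3) = 0.03179, so d_i2 = 31.5 cm.
The final image is real, 31.5 cm to the right of lens 2 (overall magnification ≈ -0.044).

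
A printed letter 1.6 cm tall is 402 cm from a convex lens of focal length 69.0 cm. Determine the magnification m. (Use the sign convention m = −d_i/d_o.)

1/d_i = 1/f − 1/d_o = 1/(69.00) − 1/(402) = 0.01201, so d_i = 83.30 cm.
m = −d_i/d_o = −(83.30)/(402) = -0.207.
The image is real, inverted and reduced, on the far side of the lens.

m = -0.207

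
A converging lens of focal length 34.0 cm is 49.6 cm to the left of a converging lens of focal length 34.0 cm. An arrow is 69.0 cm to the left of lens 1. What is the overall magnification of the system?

Lens 1: 1/d_i1 = 1/(34.0) − 1/(69.0) = 0.01492, so d_i1 = 67.03 cm; m₁ = −d_i1/d_o1 = -0.9714.
d_o2 = 49.6 − (67.03) = -17.43 cm (virtual object).
Lens 2: 1/d_i2 = 1/(34.0) − 1/(-17.43) = 0.08678, so d_i2 = 11.52 cm; m₂ = −d_i2/d_o2 = +0.6611.
m = m₁·m₂ = (-0.9714)(+0.6611) = -0.642.

m = -0.642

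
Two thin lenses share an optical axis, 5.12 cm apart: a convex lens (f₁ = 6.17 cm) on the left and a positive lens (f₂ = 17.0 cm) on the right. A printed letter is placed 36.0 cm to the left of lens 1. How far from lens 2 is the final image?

Lens 1: 1/d_i1 = 1/f₁ − 1/d_o1 = 1/(6.17) − 1/(36.0) = 0.1343, so d_i1 = 7.446 cm.
The intermediate image is 7.446 cm to the right of lens 1, which lies 2.326 cm to the right of lens 2 — a virtual object — so d_o2 = −2.326 cm.
Lens 2: 1/d_i2 = 1/f₂ − 1/d_o2 = 1/(17.0) − 1/(-2.326) = 0.4887, so d_i2 = 2.05 cm.
The final image is real, 2.05 cm to the right of lens 2 (overall magnification ≈ -0.18).

2.05 cm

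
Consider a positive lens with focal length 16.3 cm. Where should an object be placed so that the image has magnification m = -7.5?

18.5 cm

m = −d_i/d_o ⇒ d_i = −m·d_o.
1/f = 1/d_o + 1/d_i = 1/d_o − 1/(m·d_o) = (1 − 1/m)/d_o, so d_o = f(1 − 1/m) = (16.30)(1 − 1/(-7.5)) = 18.5 cm.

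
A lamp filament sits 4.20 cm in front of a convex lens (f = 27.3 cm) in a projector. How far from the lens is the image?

4.96 cm

Lens equation: 1/v = 1/f − 1/u = 1/(27.30) − 1/(4.20) = 0.03663 − 0.2381 = -0.2015, so v = -4.96 cm.
The image is virtual, upright and enlarged, on the same side as the object.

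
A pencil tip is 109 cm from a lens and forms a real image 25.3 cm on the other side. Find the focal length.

f = 20.5 cm (converging)

Real image ⇒ d_i = +25.3 cm.
1/f = 1/d_o + 1/d_i = 1/(109) + 1/(25.3) = 0.04870, so f = 20.5 cm.
Since f is positive, the lens is converging.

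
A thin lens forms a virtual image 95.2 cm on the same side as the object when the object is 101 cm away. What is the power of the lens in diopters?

Virtual image ⇒ d_i = −95.2 cm.
1/f = 1/d_o + 1/d_i = 1/(101) + 1/(-95.2) = -0.0006032 cm⁻¹.
f = -1658 cm = -16.58 m, so P = 1/f = -0.0603 D.

P = -0.0603 D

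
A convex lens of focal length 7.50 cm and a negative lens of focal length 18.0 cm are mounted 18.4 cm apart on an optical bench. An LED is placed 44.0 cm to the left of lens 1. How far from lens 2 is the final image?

6.16 cm

Lens 1: 1/d_i1 = 1/f₁ − 1/d_o1 = 1/(7.50) − 1/(44.0) = 0.1106, so d_i1 = 9.041 cm.
The intermediate image is 9.041 cm to the right of lens 1, which is 18.4 − (9.041) = 9.359 cm to the left of lens 2, so d_o2 = +9.359 cm.
Lens 2 is diverging, so f₂ = −18.0 cm.
Lens 2: 1/d_i2 = 1/f₂ − 1/d_o2 = 1/(-18.0) − 1/(9.359) = -0.1624, so d_i2 = -6.16 cm.
The final image is virtual, 6.16 cm to the left of lens 2 (overall magnification ≈ -0.14).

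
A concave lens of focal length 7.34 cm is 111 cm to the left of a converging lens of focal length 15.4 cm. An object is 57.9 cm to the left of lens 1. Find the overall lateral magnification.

f₁ = −7.34 cm (diverging).
Lens 1: 1/d_i1 = 1/(-7.34) − 1/(57.9) = -0.1535, so d_i1 = -6.514 cm; m₁ = −d_i1/d_o1 = +0.1125.
d_o2 = 111 − (-6.514) = 117.5 cm.
Lens 2: 1/d_i2 = 1/(15.4) − 1/(117.5) = 0.05642, so d_i2 = 17.72 cm; m₂ = −d_i2/d_o2 = -0.1508.
m = m₁·m₂ = (+0.1125)(-0.1508) = -0.0170.

m = -0.0170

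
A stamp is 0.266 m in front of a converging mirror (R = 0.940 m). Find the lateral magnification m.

f = R/2 = 0.940/2 = 0.4700 m.
1/d_i = 1/f − 1/d_o = 1/(0.4700) − 1/(0.266) = -1.632, so d_i = -0.6128 m.
m = −d_i/d_o = −(-0.6128)/(0.266) = +2.30.
The image is virtual, upright and enlarged, behind the mirror.

m = +2.30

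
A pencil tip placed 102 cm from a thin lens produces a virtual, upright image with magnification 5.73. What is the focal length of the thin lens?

f = 124 cm (converging)

m = −d_i/d_o ⇒ d_i = −m·d_o = −(+5.73)·(102) = -584.5 cm.
1/f = 1/d_o + 1/d_i = 1/(102) + 1/(-584.5) = 0.008093, so f = 124 cm.
Since f is positive, the thin lens is converging.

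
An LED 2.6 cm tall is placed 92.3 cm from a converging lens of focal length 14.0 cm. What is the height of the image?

1/d_i = 1/f − 1/d_o = 1/(14.00) − 1/(92.3) = 0.06059, so d_i = 16.50 cm.
m = −d_i/d_o = -0.1788.
|h_i| = |m|·h_o = 0.1788 × 2.6 = 0.465 cm. The image is real, inverted and reduced, on the far side of the lens.

0.465 cm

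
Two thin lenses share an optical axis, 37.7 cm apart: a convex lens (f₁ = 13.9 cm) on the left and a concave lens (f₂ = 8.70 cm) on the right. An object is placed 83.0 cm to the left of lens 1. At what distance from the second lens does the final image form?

Lens 1: 1/d_i1 = 1/f₁ − 1/d_o1 = 1/(13.9) − 1/(83.0) = 0.05989, so d_i1 = 16.70 cm.
The intermediate image is 16.70 cm to the right of lens 1, which is 37.7 − (16.70) = 21.00 cm to the left of lens 2, so d_o2 = +21.00 cm.
Lens 2 is diverging, so f₂ = −8.70 cm.
Lens 2: 1/d_i2 = 1/f₂ − 1/d_o2 = 1/(-8.70) − 1/(21.00) = -0.1626, so d_i2 = -6.15 cm.
The final image is virtual, 6.15 cm to the left of lens 2 (overall magnification ≈ -0.059).

6.15 cm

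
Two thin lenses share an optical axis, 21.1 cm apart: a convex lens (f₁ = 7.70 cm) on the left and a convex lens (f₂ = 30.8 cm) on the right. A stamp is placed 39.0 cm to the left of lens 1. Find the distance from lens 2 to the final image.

Lens 1: 1/d_i1 = 1/f₁ − 1/d_o1 = 1/(7.70) − 1/(39.0) = 0.1042, so d_i1 = 9.594 cm.
The intermediate image is 9.594 cm to the right of lens 1, which is 21.1 − (9.594) = 11.51 cm to the left of lens 2, so d_o2 = +11.51 cm.
Lens 2: 1/d_i2 = 1/f₂ − 1/d_o2 = 1/(30.8) − 1/(11.51) = -0.05441, so d_i2 = -18.4 cm.
The final image is virtual, 18.4 cm to the left of lens 2 (overall magnification ≈ -0.39).

18.4 cm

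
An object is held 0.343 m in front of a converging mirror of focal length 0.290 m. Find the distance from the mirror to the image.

1.88 m

Mirror equation: 1/d_i = 1/f − 1/d_o = 1/(0.2900) − 1/(0.343) = 3.448 − 2.915 = 0.5328, so d_i = 1.88 m.
The image is real, inverted and enlarged, in front of the mirror.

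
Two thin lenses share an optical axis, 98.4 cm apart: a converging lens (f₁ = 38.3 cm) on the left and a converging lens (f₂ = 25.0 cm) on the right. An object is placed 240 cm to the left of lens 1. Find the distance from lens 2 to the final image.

47.5 cm

Lens 1: 1/d_i1 = 1/f₁ − 1/d_o1 = 1/(38.3) − 1/(240) = 0.02194, so d_i1 = 45.57 cm.
The intermediate image is 45.57 cm to the right of lens 1, which is 98.4 − (45.57) = 52.83 cm to the left of lens 2, so d_o2 = +52.83 cm.
Lens 2: 1/d_i2 = 1/f₂ − 1/d_o2 = 1/(25.0) − 1/(52.83) = 0.02107, so d_i2 = 47.5 cm.
The final image is real, 47.5 cm to the right of lens 2 (overall magnification ≈ 0.17).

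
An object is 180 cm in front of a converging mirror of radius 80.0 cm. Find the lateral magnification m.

m = -0.286

f = R/2 = 80.0/2 = 40.00 cm.
1/d_i = 1/f − 1/d_o = 1/(40.00) − 1/(180) = 0.01944, so d_i = 51.43 cm.
m = −d_i/d_o = −(51.43)/(180) = -0.286.
The image is real, inverted and reduced, in front of the mirror.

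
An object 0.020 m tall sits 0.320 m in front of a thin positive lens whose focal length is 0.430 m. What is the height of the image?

1/d_i = 1/f − 1/d_o = 1/(0.4300) − 1/(0.320) = -0.7994, so d_i = -1.251 m.
m = −d_i/d_o = +3.909.
|h_i| = |m|·h_o = 3.909 × 0.020 = 0.0782 m. The image is virtual, upright and enlarged, on the same side as the object.

0.0782 m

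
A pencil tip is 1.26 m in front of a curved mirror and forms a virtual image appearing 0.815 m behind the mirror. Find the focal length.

f = -2.31 m (convex)

Virtual image ⇒ d_i = −0.815 m.
1/f = 1/d_o + 1/d_i = 1/(1.26) + 1/(-0.815) = -0.4333, so f = -2.31 m.
Since f is negative, the curved mirror is convex.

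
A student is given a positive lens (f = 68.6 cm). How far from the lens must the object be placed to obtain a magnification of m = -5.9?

80.2 cm

m = −d_i/d_o ⇒ d_i = −m·d_o.
1/f = 1/d_o + 1/d_i = 1/d_o − 1/(m·d_o) = (1 − 1/m)/d_o, so d_o = f(1 − 1/m) = (68.60)(1 − 1/(-5.9)) = 80.2 cm.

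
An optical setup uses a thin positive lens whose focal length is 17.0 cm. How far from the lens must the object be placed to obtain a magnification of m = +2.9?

11.1 cm

m = −d_i/d_o ⇒ d_i = −m·d_o.
1/f = 1/d_o + 1/d_i = 1/d_o − 1/(m·d_o) = (1 − 1/m)/d_o, so d_o = f(1 − 1/m) = (17.00)(1 − 1/(+2.9)) = 11.1 cm.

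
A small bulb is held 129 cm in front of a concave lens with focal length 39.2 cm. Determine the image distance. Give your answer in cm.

For a concave lens, f = -39.2 cm.
Thin-lens equation: 1/v = 1/f − 1/u = 1/(-39.20) − 1/(129) = -0.02551 − 0.007752 = -0.03326, so v = -30.1 cm.
The image is virtual, upright and reduced, on the same side as the object.

30.1 cm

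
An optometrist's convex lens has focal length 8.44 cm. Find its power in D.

P = +11.8 D

f = 8.44 cm = 0.0844 m.
P = 1/f = 1/(0.0844 m) = +11.8 D.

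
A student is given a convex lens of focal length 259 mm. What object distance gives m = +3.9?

193 mm

m = −d_i/d_o ⇒ d_i = −m·d_o.
1/f = 1/d_o + 1/d_i = 1/d_o − 1/(m·d_o) = (1 − 1/m)/d_o, so d_o = f(1 − 1/m) = (259.0)(1 − 1/(+3.9)) = 193 mm.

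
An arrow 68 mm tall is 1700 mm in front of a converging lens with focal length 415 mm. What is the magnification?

m = -0.323

1/d_i = 1/f − 1/d_o = 1/(415.0) − 1/(1700) = 0.001821, so d_i = 549.0 mm.
m = −d_i/d_o = −(549.0)/(1700) = -0.323.
The image is real, inverted and reduced, on the far side of the lens.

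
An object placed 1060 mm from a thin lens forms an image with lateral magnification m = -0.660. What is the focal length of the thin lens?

m = −d_i/d_o ⇒ d_i = −m·d_o = −(-0.660)·(1060) = 699.6 mm.
1/f = 1/d_o + 1/d_i = 1/(1060) + 1/(699.6) = 0.002373, so f = 421 mm.
Since f is positive, the thin lens is converging.

f = 421 mm (converging)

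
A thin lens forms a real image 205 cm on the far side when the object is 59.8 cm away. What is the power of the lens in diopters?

d_i = +205 cm.
1/f = 1/d_o + 1/d_i = 1/(59.8) + 1/(205) = 0.02160 cm⁻¹.
f = 46.30 cm = 0.4630 m, so P = 1/f = +2.16 D.

P = +2.16 D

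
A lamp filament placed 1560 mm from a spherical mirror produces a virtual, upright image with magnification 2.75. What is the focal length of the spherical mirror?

m = −d_i/d_o ⇒ d_i = −m·d_o = −(+2.75)·(1560) = -4290 mm.
1/f = 1/d_o + 1/d_i = 1/(1560) + 1/(-4290) = 0.0004079, so f = 2450 mm.
Since f is positive, the spherical mirror is concave.

f = 2450 mm (concave)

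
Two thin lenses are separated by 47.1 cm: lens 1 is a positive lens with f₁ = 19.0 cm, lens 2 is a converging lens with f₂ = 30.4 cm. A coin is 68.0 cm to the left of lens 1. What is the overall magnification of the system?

Lens 1: 1/d_i1 = 1/(19.0) − 1/(68.0) = 0.03793, so d_i1 = 26.37 cm; m₁ = −d_i1/d_o1 = -0.3878.
d_o2 = 47.1 − (26.37) = 20.73 cm.
Lens 2: 1/d_i2 = 1/(30.4) − 1/(20.73) = -0.01534, so d_i2 = -65.17 cm; m₂ = −d_i2/d_o2 = +3.144.
m = m₁·m₂ = (-0.3878)(+3.144) = -1.22.

m = -1.22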